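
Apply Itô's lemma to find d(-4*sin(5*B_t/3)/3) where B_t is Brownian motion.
d(-4*sin(5*B_t/3)/3) = (50*sin(5*B_t/3)/27) dt + (-20*cos(5*B_t/3)/9) dB_t

Itô's formula for f(B_t) gives d f(B_t) = f'(B_t) dB_t + (1/2) f''(B_t) dt. Compute derivatives of f(x) = -4*sin(5*x/3)/3:
  f'(x)  = -20*cos(5*x/3)/9
  f''(x) = 100*sin(5*x/3)/27
Substitute x = B_t and multiply the f'' term by 1/2:
  drift     = (1/2) * (100*sin(5*x/3)/27) evaluated at B_t = 50*sin(5*B_t/3)/27
  diffusion = (-20*cos(5*x/3)/9) evaluated at B_t = -20*cos(5*B_t/3)/9
Therefore d(-4*sin(5*B_t/3)/3) = (50*sin(5*B_t/3)/27) dt + (-20*cos(5*B_t/3)/9) dB_t.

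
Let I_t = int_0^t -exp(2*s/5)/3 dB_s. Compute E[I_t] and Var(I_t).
E[I_t] = 0; Var(I_t) = 5*exp(4*t/5)/36 - 5/36

The Itô integral of a deterministic integrand f(s) has mean 0 because each increment f(s) * (B_{s+ds} - B_s) has mean 0. By the Itô isometry:
  Var( int_0^t f(s) dB_s ) = E[ (int_0^t f(s) dB_s)^2 ] = int_0^t f(s)^2 ds.
Here f(s) = -exp(2*s/5)/3, so f(s)^2 = exp(4*s/5)/9. Integrate:
  int_0^t (exp(4*s/5)/9) ds = 5*exp(4*t/5)/36 - 5/36.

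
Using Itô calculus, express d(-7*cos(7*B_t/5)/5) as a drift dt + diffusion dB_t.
d(-7*cos(7*B_t/5)/5) = (343*cos(7*B_t/5)/250) dt + (49*sin(7*B_t/5)/25) dB_t

Itô's formula for f(B_t) gives d f(B_t) = f'(B_t) dB_t + (1/2) f''(B_t) dt. Compute derivatives of f(x) = -7*cos(7*x/5)/5:
  f'(x)  = 49*sin(7*x/5)/25
  f''(x) = 343*cos(7*x/5)/125
Substitute x = B_t and multiply the f'' term by 1/2:
  drift     = (1/2) * (343*cos(7*x/5)/125) evaluated at B_t = 343*cos(7*B_t/5)/250
  diffusion = (49*sin(7*x/5)/25) evaluated at B_t = 49*sin(7*B_t/5)/25
Therefore d(-7*cos(7*B_t/5)/5) = (343*cos(7*B_t/5)/250) dt + (49*sin(7*B_t/5)/25) dB_t.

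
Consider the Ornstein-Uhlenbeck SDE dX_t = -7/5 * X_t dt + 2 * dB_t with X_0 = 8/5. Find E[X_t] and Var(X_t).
E[X_t] = 8*exp(-7*t/5)/5; Var(X_t) = 10/7 - 10*exp(-14*t/5)/7

The OU SDE dX = -theta X dt + sigma dB admits the integrating factor exp(theta t): d(exp(theta t) X_t) = sigma exp(theta t) dB_t. Integrating from 0 to t:
  X_t = x_0 * exp(-theta t) + sigma * int_0^t exp(-theta (t-s)) dB_s.
The Itô integral has mean 0 and (by the Itô isometry) variance sigma^2 * int_0^t exp(-2 theta (t - s)) ds = sigma^2 * (1 - exp(-2 theta t)) / (2 theta).
With theta = 7/5, sigma = 2, x_0 = 8/5:
  E[X_t] = 8/5 * exp(-7/5 t) = 8*exp(-7*t/5)/5
  Var(X_t) = (2)^2 * (1 - exp(-2*7/5 t)) / (2 * 7/5) = 10/7 - 10*exp(-14*t/5)/7.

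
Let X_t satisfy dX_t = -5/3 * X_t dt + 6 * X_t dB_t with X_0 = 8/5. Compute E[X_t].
E[X_t] = 8*exp(-5*t/3)/5

For GBM dX = mu X dt + sigma X dB with X_0 = x_0, apply Itô to Y = log X: dY = (mu - sigma^2/2) dt + sigma dB, so Y_t = log(x_0) + (mu - sigma^2/2) t + sigma B_t and hence X_t = x_0 * exp((mu - sigma^2/2) t + sigma B_t).
With mu = -5/3, sigma = 6, x_0 = 8/5, this gives:
  X_t = 8/5 * exp((-59/3) * t + (6) * B_t).
Since sigma*B_t ~ Normal(0, sigma^2 t), E[exp(sigma*B_t)] = exp(sigma^2 t / 2); so E[X_t] = x_0 * exp((mu - sigma^2/2) t) * exp(sigma^2 t / 2) = x_0 * exp(mu t) = 8*exp(-5*t/3)/5.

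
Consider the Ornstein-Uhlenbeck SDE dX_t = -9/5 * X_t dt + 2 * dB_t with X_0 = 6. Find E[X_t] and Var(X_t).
E[X_t] = 6*exp(-9*t/5); Var(X_t) = 10/9 - 10*exp(-18*t/5)/9

The OU SDE dX = -theta X dt + sigma dB admits the integrating factor exp(theta t): d(exp(theta t) X_t) = sigma exp(theta t) dB_t. Integrating from 0 to t:
  X_t = x_0 * exp(-theta t) + sigma * int_0^t exp(-theta (t-s)) dB_s.
The Itô integral has mean 0 and (by the Itô isometry) variance sigma^2 * int_0^t exp(-2 theta (t - s)) ds = sigma^2 * (1 - exp(-2 theta t)) / (2 theta).
With theta = 9/5, sigma = 2, x_0 = 6:
  E[X_t] = 6 * exp(-9/5 t) = 6*exp(-9*t/5)
  Var(X_t) = (2)^2 * (1 - exp(-2*9/5 t)) / (2 * 9/5) = 10/9 - 10*exp(-18*t/5)/9.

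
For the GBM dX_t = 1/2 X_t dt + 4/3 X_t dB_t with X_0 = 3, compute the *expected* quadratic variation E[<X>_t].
E[<X>_t] = 144*exp(25*t/9)/25 - 144/25

<X>_t = int_0^t ((4/3) * X_s)^2 ds. Taking expectation inside the integral: E[<X>_t] = (4/3)^2 * int_0^t E[X_s^2] ds. For GBM, E[X_s^2] = x_0^2 * exp((2 mu + sigma^2) s). Integrating:
  E[<X>_t] = (4/3)^2 * 3^2 * (exp((2*(1/2) + (4/3)^2) t) - 1) / (2*(1/2) + (4/3)^2)
           = (4/3)^2 * 3^2 * (exp((25/9) t) - 1) / (25/9) = 144*exp(25*t/9)/25 - 144/25.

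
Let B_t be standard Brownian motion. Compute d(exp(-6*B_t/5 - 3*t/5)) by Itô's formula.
d(exp(-6*B_t/5 - 3*t/5)) = (3*exp(-6*B_t/5 - 3*t/5)/25) dt + (-6*exp(-6*B_t/5 - 3*t/5)/5) dB_t

Itô's formula for f(t, x): d f(t, B_t) = (f_t + (1/2) f_xx) dt + f_x dB_t. Compute partials of f(t, x) = exp(-3*t/5 - 6*x/5):
  f_t(t,x)  = -3*exp(-3*t/5 - 6*x/5)/5
  f_x(t,x)  = -6*exp(-3*t/5 - 6*x/5)/5
  f_xx(t,x) = 36*exp(-3*t/5 - 6*x/5)/25
Assemble drift = f_t + (1/2) f_xx = 3*exp(-3*t/5 - 6*x/5)/25 and diffusion = f_x = -6*exp(-3*t/5 - 6*x/5)/5. Substituting x = B_t:
  d(exp(-6*B_t/5 - 3*t/5)) = (3*exp(-6*B_t/5 - 3*t/5)/25) dt + (-6*exp(-6*B_t/5 - 3*t/5)/5) dB_t.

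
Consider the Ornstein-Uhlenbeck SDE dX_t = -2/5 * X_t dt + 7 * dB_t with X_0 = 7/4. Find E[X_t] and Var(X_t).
E[X_t] = 7*exp(-2*t/5)/4; Var(X_t) = 245/4 - 245*exp(-4*t/5)/4

The OU SDE dX = -theta X dt + sigma dB admits the integrating factor exp(theta t): d(exp(theta t) X_t) = sigma exp(theta t) dB_t. Integrating from 0 to t:
  X_t = x_0 * exp(-theta t) + sigma * int_0^t exp(-theta (t-s)) dB_s.
The Itô integral has mean 0 and (by the Itô isometry) variance sigma^2 * int_0^t exp(-2 theta (t - s)) ds = sigma^2 * (1 - exp(-2 theta t)) / (2 theta).
With theta = 2/5, sigma = 7, x_0 = 7/4:
  E[X_t] = 7/4 * exp(-2/5 t) = 7*exp(-2*t/5)/4
  Var(X_t) = (7)^2 * (1 - exp(-2*2/5 t)) / (2 * 2/5) = 245/4 - 245*exp(-4*t/5)/4.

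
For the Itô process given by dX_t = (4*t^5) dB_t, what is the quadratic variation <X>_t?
<X>_t = 16*t^11/11

For an Itô process dX_t = a(t) dt + b(t) dB_t, the quadratic variation is <X>_t = int_0^t b(s)^2 ds (the drift term does not contribute). Here b(s) = 4*s^5, so
  b(s)^2 = 16*s^10.
Integrating from 0 to t:
  <X>_t = int_0^t (16*s^10) ds = 16*t^11/11.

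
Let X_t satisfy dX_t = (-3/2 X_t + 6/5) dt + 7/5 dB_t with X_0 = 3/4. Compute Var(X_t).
Var(X_t) = 49/75 - 49*exp(-3*t)/75

The variance V(t) = Var(X_t) satisfies V'(t) = 2 a V(t) + c^2 with V(0) = 0 (drift coefficient is linear in X, diffusion is constant). With a = -3/2, c = 7/5, the solution is
  V(t) = (c^2 / (2 a)) * (exp(2 a t) - 1)
       = ((7/5)^2 / (2*(-3/2))) * (exp((-3) t) - 1)
       = 49/75 - 49*exp(-3*t)/75.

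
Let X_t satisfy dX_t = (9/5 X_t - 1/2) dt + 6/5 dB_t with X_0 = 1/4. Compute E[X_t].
E[X_t] = 5/18 - exp(9*t/5)/36

Taking expectations and using E[dB_t] = 0, the mean m(t) = E[X_t] satisfies the ODE m'(t) = a m(t) + b with m(0) = x_0. With a = 9/5, b = -1/2, x_0 = 1/4, the solution is
  m(t) = x_0 * exp(a t) + (b/a) * (exp(a t) - 1)
       = (1/4) * exp((9/5) t) + ((-1/2)/(9/5)) * (exp((9/5) t) - 1)
       = 5/18 - exp(9*t/5)/36.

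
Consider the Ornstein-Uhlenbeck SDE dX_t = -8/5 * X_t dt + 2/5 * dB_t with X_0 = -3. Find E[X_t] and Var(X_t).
E[X_t] = -3*exp(-8*t/5); Var(X_t) = 1/20 - exp(-16*t/5)/20

The OU SDE dX = -theta X dt + sigma dB admits the integrating factor exp(theta t): d(exp(theta t) X_t) = sigma exp(theta t) dB_t. Integrating from 0 to t:
  X_t = x_0 * exp(-theta t) + sigma * int_0^t exp(-theta (t-s)) dB_s.
The Itô integral has mean 0 and (by the Itô isometry) variance sigma^2 * int_0^t exp(-2 theta (t - s)) ds = sigma^2 * (1 - exp(-2 theta t)) / (2 theta).
With theta = 8/5, sigma = 2/5, x_0 = -3:
  E[X_t] = -3 * exp(-8/5 t) = -3*exp(-8*t/5)
  Var(X_t) = (2/5)^2 * (1 - exp(-2*8/5 t)) / (2 * 8/5) = 1/20 - exp(-16*t/5)/20.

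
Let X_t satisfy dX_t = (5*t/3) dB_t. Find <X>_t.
<X>_t = 25*t^3/27

For an Itô process dX_t = a(t) dt + b(t) dB_t, the quadratic variation is <X>_t = int_0^t b(s)^2 ds (the drift term does not contribute). Here b(s) = 5*s/3, so
  b(s)^2 = 25*s^2/9.
Integrating from 0 to t:
  <X>_t = int_0^t (25*s^2/9) ds = 25*t^3/27.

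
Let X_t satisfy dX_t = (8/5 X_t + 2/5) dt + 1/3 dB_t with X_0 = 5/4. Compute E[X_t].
E[X_t] = 3*exp(8*t/5)/2 - 1/4

Taking expectations and using E[dB_t] = 0, the mean m(t) = E[X_t] satisfies the ODE m'(t) = a m(t) + b with m(0) = x_0. With a = 8/5, b = 2/5, x_0 = 5/4, the solution is
  m(t) = x_0 * exp(a t) + (b/a) * (exp(a t) - 1)
       = (5/4) * exp((8/5) t) + ((2/5)/(8/5)) * (exp((8/5) t) - 1)
       = 3*exp(8*t/5)/2 - 1/4.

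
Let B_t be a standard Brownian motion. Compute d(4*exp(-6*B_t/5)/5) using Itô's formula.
d(4*exp(-6*B_t/5)/5) = (72*exp(-6*B_t/5)/125) dt + (-24*exp(-6*B_t/5)/25) dB_t

Itô's formula for f(B_t) gives d f(B_t) = f'(B_t) dB_t + (1/2) f''(B_t) dt. Compute derivatives of f(x) = 4*exp(-6*x/5)/5:
  f'(x)  = -24*exp(-6*x/5)/25
  f''(x) = 144*exp(-6*x/5)/125
Substitute x = B_t and multiply the f'' term by 1/2:
  drift     = (1/2) * (144*exp(-6*x/5)/125) evaluated at B_t = 72*exp(-6*B_t/5)/125
  diffusion = (-24*exp(-6*x/5)/25) evaluated at B_t = -24*exp(-6*B_t/5)/25
Therefore d(4*exp(-6*B_t/5)/5) = (72*exp(-6*B_t/5)/125) dt + (-24*exp(-6*B_t/5)/25) dB_t.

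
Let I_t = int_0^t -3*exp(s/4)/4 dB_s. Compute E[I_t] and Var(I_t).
E[I_t] = 0; Var(I_t) = 9*exp(t/2)/8 - 9/8

The Itô integral of a deterministic integrand f(s) has mean 0 because each increment f(s) * (B_{s+ds} - B_s) has mean 0. By the Itô isometry:
  Var( int_0^t f(s) dB_s ) = E[ (int_0^t f(s) dB_s)^2 ] = int_0^t f(s)^2 ds.
Here f(s) = -3*exp(s/4)/4, so f(s)^2 = 9*exp(s/2)/16. Integrate:
  int_0^t (9*exp(s/2)/16) ds = 9*exp(t/2)/8 - 9/8.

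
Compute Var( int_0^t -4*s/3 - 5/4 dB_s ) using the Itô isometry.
Var = t*(256*t^2 + 720*t + 675)/432

The Itô integral of a deterministic integrand f(s) has mean 0 because each increment f(s) * (B_{s+ds} - B_s) has mean 0. By the Itô isometry:
  Var( int_0^t f(s) dB_s ) = E[ (int_0^t f(s) dB_s)^2 ] = int_0^t f(s)^2 ds.
Here f(s) = -4*s/3 - 5/4, so f(s)^2 = (16*s + 15)^2/144. Integrate:
  int_0^t ((16*s + 15)^2/144) ds = t*(256*t^2 + 720*t + 675)/432.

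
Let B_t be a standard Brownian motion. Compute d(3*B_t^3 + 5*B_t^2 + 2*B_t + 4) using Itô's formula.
d(3*B_t^3 + 5*B_t^2 + 2*B_t + 4) = (9*B_t + 5) dt + (9*B_t^2 + 10*B_t + 2) dB_t

Itô's formula for f(B_t) gives d f(B_t) = f'(B_t) dB_t + (1/2) f''(B_t) dt. Compute derivatives of f(x) = 3*x^3 + 5*x^2 + 2*x + 4:
  f'(x)  = 9*x^2 + 10*x + 2
  f''(x) = 18*x + 10
Substitute x = B_t and multiply the f'' term by 1/2:
  drift     = (1/2) * (18*x + 10) evaluated at B_t = 9*B_t + 5
  diffusion = (9*x^2 + 10*x + 2) evaluated at B_t = 9*B_t^2 + 10*B_t + 2
Therefore d(3*B_t^3 + 5*B_t^2 + 2*B_t + 4) = (9*B_t + 5) dt + (9*B_t^2 + 10*B_t + 2) dB_t.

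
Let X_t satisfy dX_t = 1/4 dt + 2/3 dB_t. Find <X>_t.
<X>_t = 4*t/9

For an Itô process dX_t = a(t) dt + b(t) dB_t, the quadratic variation is <X>_t = int_0^t b(s)^2 ds (the drift term does not contribute). Here b(s) = 2/3, so
  b(s)^2 = 4/9.
Integrating from 0 to t:
  <X>_t = int_0^t (4/9) ds = 4*t/9.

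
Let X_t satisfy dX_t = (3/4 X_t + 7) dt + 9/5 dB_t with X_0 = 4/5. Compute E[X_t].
E[X_t] = 152*exp(3*t/4)/15 - 28/3

Taking expectations and using E[dB_t] = 0, the mean m(t) = E[X_t] satisfies the ODE m'(t) = a m(t) + b with m(0) = x_0. With a = 3/4, b = 7, x_0 = 4/5, the solution is
  m(t) = x_0 * exp(a t) + (b/a) * (exp(a t) - 1)
       = (4/5) * exp((3/4) t) + (7/(3/4)) * (exp((3/4) t) - 1)
       = 152*exp(3*t/4)/15 - 28/3.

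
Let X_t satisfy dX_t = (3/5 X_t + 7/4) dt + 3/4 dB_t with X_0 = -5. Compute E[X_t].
E[X_t] = -25*exp(3*t/5)/12 - 35/12

Taking expectations and using E[dB_t] = 0, the mean m(t) = E[X_t] satisfies the ODE m'(t) = a m(t) + b with m(0) = x_0. With a = 3/5, b = 7/4, x_0 = -5, the solution is
  m(t) = x_0 * exp(a t) + (b/a) * (exp(a t) - 1)
       = (-5) * exp((3/5) t) + ((7/4)/(3/5)) * (exp((3/5) t) - 1)
       = -25*exp(3*t/5)/12 - 35/12.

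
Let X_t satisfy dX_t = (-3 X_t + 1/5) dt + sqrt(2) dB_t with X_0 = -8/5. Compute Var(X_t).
Var(X_t) = 1/3 - exp(-6*t)/3

The variance V(t) = Var(X_t) satisfies V'(t) = 2 a V(t) + c^2 with V(0) = 0 (drift coefficient is linear in X, diffusion is constant). With a = -3, c = sqrt(2), the solution is
  V(t) = (c^2 / (2 a)) * (exp(2 a t) - 1)
       = (sqrt(2)^2 / (2*(-3))) * (exp((-6) t) - 1)
       = 1/3 - exp(-6*t)/3.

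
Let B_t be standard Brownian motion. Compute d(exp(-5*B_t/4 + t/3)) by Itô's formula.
d(exp(-5*B_t/4 + t/3)) = (107*exp(-5*B_t/4 + t/3)/96) dt + (-5*exp(-5*B_t/4 + t/3)/4) dB_t

Itô's formula for f(t, x): d f(t, B_t) = (f_t + (1/2) f_xx) dt + f_x dB_t. Compute partials of f(t, x) = exp(t/3 - 5*x/4):
  f_t(t,x)  = exp(t/3 - 5*x/4)/3
  f_x(t,x)  = -5*exp(t/3 - 5*x/4)/4
  f_xx(t,x) = 25*exp(t/3 - 5*x/4)/16
Assemble drift = f_t + (1/2) f_xx = 107*exp(t/3 - 5*x/4)/96 and diffusion = f_x = -5*exp(t/3 - 5*x/4)/4. Substituting x = B_t:
  d(exp(-5*B_t/4 + t/3)) = (107*exp(-5*B_t/4 + t/3)/96) dt + (-5*exp(-5*B_t/4 + t/3)/4) dB_t.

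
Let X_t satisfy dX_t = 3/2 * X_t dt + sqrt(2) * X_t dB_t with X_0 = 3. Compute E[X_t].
E[X_t] = 3*exp(3*t/2)

For GBM dX = mu X dt + sigma X dB with X_0 = x_0, apply Itô to Y = log X: dY = (mu - sigma^2/2) dt + sigma dB, so Y_t = log(x_0) + (mu - sigma^2/2) t + sigma B_t and hence X_t = x_0 * exp((mu - sigma^2/2) t + sigma B_t).
With mu = 3/2, sigma = sqrt(2), x_0 = 3, this gives:
  X_t = 3 * exp((1/2) * t + (sqrt(2)) * B_t).
Since sigma*B_t ~ Normal(0, sigma^2 t), E[exp(sigma*B_t)] = exp(sigma^2 t / 2); so E[X_t] = x_0 * exp((mu - sigma^2/2) t) * exp(sigma^2 t / 2) = x_0 * exp(mu t) = 3*exp(3*t/2).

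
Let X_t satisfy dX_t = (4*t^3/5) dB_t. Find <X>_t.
<X>_t = 16*t^7/175

For an Itô process dX_t = a(t) dt + b(t) dB_t, the quadratic variation is <X>_t = int_0^t b(s)^2 ds (the drift term does not contribute). Here b(s) = 4*s^3/5, so
  b(s)^2 = 16*s^6/25.
Integrating from 0 to t:
  <X>_t = int_0^t (16*s^6/25) ds = 16*t^7/175.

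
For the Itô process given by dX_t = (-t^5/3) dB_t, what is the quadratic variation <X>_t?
<X>_t = t^11/99

For an Itô process dX_t = a(t) dt + b(t) dB_t, the quadratic variation is <X>_t = int_0^t b(s)^2 ds (the drift term does not contribute). Here b(s) = -s^5/3, so
  b(s)^2 = s^10/9.
Integrating from 0 to t:
  <X>_t = int_0^t (s^10/9) ds = t^11/99.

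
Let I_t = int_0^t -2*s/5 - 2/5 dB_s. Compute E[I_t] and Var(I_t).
E[I_t] = 0; Var(I_t) = 4*t*(t^2 + 3*t + 3)/75

The Itô integral of a deterministic integrand f(s) has mean 0 because each increment f(s) * (B_{s+ds} - B_s) has mean 0. By the Itô isometry:
  Var( int_0^t f(s) dB_s ) = E[ (int_0^t f(s) dB_s)^2 ] = int_0^t f(s)^2 ds.
Here f(s) = -2*s/5 - 2/5, so f(s)^2 = 4*(s + 1)^2/25. Integrate:
  int_0^t (4*(s + 1)^2/25) ds = 4*t*(t^2 + 3*t + 3)/75.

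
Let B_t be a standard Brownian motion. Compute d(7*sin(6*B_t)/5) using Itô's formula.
d(7*sin(6*B_t)/5) = (-126*sin(6*B_t)/5) dt + (42*cos(6*B_t)/5) dB_t

Itô's formula for f(B_t) gives d f(B_t) = f'(B_t) dB_t + (1/2) f''(B_t) dt. Compute derivatives of f(x) = 7*sin(6*x)/5:
  f'(x)  = 42*cos(6*x)/5
  f''(x) = -252*sin(6*x)/5
Substitute x = B_t and multiply the f'' term by 1/2:
  drift     = (1/2) * (-252*sin(6*x)/5) evaluated at B_t = -126*sin(6*B_t)/5
  diffusion = (42*cos(6*x)/5) evaluated at B_t = 42*cos(6*B_t)/5
Therefore d(7*sin(6*B_t)/5) = (-126*sin(6*B_t)/5) dt + (42*cos(6*B_t)/5) dB_t.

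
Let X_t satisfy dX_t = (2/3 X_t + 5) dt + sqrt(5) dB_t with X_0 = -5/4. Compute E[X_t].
E[X_t] = 25*exp(2*t/3)/4 - 15/2

Taking expectations and using E[dB_t] = 0, the mean m(t) = E[X_t] satisfies the ODE m'(t) = a m(t) + b with m(0) = x_0. With a = 2/3, b = 5, x_0 = -5/4, the solution is
  m(t) = x_0 * exp(a t) + (b/a) * (exp(a t) - 1)
       = (-5/4) * exp((2/3) t) + (5/(2/3)) * (exp((2/3) t) - 1)
       = 25*exp(2*t/3)/4 - 15/2.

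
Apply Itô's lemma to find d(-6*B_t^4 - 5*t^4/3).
d(-6*B_t^4 - 5*t^4/3) = (-36*B_t^2 - 20*t^3/3) dt + (-24*B_t^3) dB_t

Itô's formula for f(t, x): d f(t, B_t) = (f_t + (1/2) f_xx) dt + f_x dB_t. Compute partials of f(t, x) = -5*t^4/3 - 6*x^4:
  f_t(t,x)  = -20*t^3/3
  f_x(t,x)  = -24*x^3
  f_xx(t,x) = -72*x^2
Assemble drift = f_t + (1/2) f_xx = -20*t^3/3 - 36*x^2 and diffusion = f_x = -24*x^3. Substituting x = B_t:
  d(-6*B_t^4 - 5*t^4/3) = (-36*B_t^2 - 20*t^3/3) dt + (-24*B_t^3) dB_t.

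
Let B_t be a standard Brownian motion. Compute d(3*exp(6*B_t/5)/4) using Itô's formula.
d(3*exp(6*B_t/5)/4) = (27*exp(6*B_t/5)/50) dt + (9*exp(6*B_t/5)/10) dB_t

Itô's formula for f(B_t) gives d f(B_t) = f'(B_t) dB_t + (1/2) f''(B_t) dt. Compute derivatives of f(x) = 3*exp(6*x/5)/4:
  f'(x)  = 9*exp(6*x/5)/10
  f''(x) = 27*exp(6*x/5)/25
Substitute x = B_t and multiply the f'' term by 1/2:
  drift     = (1/2) * (27*exp(6*x/5)/25) evaluated at B_t = 27*exp(6*B_t/5)/50
  diffusion = (9*exp(6*x/5)/10) evaluated at B_t = 9*exp(6*B_t/5)/10
Therefore d(3*exp(6*B_t/5)/4) = (27*exp(6*B_t/5)/50) dt + (9*exp(6*B_t/5)/10) dB_t.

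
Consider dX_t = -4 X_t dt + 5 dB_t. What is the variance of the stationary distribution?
lim Var(X_t) = 25/8

The OU SDE dX = -theta X dt + sigma dB admits the integrating factor exp(theta t): d(exp(theta t) X_t) = sigma exp(theta t) dB_t. Integrating from 0 to t gives X_t = x_0 * exp(-theta t) + sigma * int_0^t exp(-theta (t-s)) dB_s for any initial x_0. The Itô integral has variance (by the Itô isometry) sigma^2 * int_0^t exp(-2 theta (t - s)) ds = sigma^2 * (1 - exp(-2 theta t)) / (2 theta), independent of x_0.
With theta = 4, sigma = 5:
  Var(X_t) = (5)^2 * (1 - exp(-2*4 t)) / (2 * 4) = 25/8 - 25*exp(-8*t)/8.
As t -> infinity, exp(-2*4 t) -> 0, so the stationary variance is sigma^2 / (2 theta) = 25/8.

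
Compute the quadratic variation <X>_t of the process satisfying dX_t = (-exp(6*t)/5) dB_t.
<X>_t = exp(12*t)/300 - 1/300

For an Itô process dX_t = a(t) dt + b(t) dB_t, the quadratic variation is <X>_t = int_0^t b(s)^2 ds (the drift term does not contribute). Here b(s) = -exp(6*s)/5, so
  b(s)^2 = exp(12*s)/25.
Integrating from 0 to t:
  <X>_t = int_0^t (exp(12*s)/25) ds = exp(12*t)/300 - 1/300.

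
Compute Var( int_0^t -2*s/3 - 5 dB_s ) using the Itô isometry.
Var = t*(4*t^2 + 90*t + 675)/27

The Itô integral of a deterministic integrand f(s) has mean 0 because each increment f(s) * (B_{s+ds} - B_s) has mean 0. By the Itô isometry:
  Var( int_0^t f(s) dB_s ) = E[ (int_0^t f(s) dB_s)^2 ] = int_0^t f(s)^2 ds.
Here f(s) = -2*s/3 - 5, so f(s)^2 = (2*s + 15)^2/9. Integrate:
  int_0^t ((2*s + 15)^2/9) ds = t*(4*t^2 + 90*t + 675)/27.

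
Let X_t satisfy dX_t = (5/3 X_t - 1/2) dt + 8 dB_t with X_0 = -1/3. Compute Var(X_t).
Var(X_t) = 96*exp(10*t/3)/5 - 96/5

The variance V(t) = Var(X_t) satisfies V'(t) = 2 a V(t) + c^2 with V(0) = 0 (drift coefficient is linear in X, diffusion is constant). With a = 5/3, c = 8, the solution is
  V(t) = (c^2 / (2 a)) * (exp(2 a t) - 1)
       = (8^2 / (2*(5/3))) * (exp((10/3) t) - 1)
       = 96*exp(10*t/3)/5 - 96/5.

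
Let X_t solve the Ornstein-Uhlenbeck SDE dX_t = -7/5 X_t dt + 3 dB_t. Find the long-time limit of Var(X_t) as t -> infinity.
lim Var(X_t) = 45/14

The OU SDE dX = -theta X dt + sigma dB admits the integrating factor exp(theta t): d(exp(theta t) X_t) = sigma exp(theta t) dB_t. Integrating from 0 to t gives X_t = x_0 * exp(-theta t) + sigma * int_0^t exp(-theta (t-s)) dB_s for any initial x_0. The Itô integral has variance (by the Itô isometry) sigma^2 * int_0^t exp(-2 theta (t - s)) ds = sigma^2 * (1 - exp(-2 theta t)) / (2 theta), independent of x_0.
With theta = 7/5, sigma = 3:
  Var(X_t) = (3)^2 * (1 - exp(-2*7/5 t)) / (2 * 7/5) = 45/14 - 45*exp(-14*t/5)/14.
As t -> infinity, exp(-2*7/5 t) -> 0, so the stationary variance is sigma^2 / (2 theta) = 45/14.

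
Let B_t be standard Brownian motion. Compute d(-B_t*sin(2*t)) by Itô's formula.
d(-B_t*sin(2*t)) = (-2*B_t*cos(2*t)) dt + (-sin(2*t)) dB_t

Itô's formula for f(t, x): d f(t, B_t) = (f_t + (1/2) f_xx) dt + f_x dB_t. Compute partials of f(t, x) = -x*sin(2*t):
  f_t(t,x)  = -2*x*cos(2*t)
  f_x(t,x)  = -sin(2*t)
  f_xx(t,x) = 0
Assemble drift = f_t + (1/2) f_xx = -2*x*cos(2*t) and diffusion = f_x = -sin(2*t). Substituting x = B_t:
  d(-B_t*sin(2*t)) = (-2*B_t*cos(2*t)) dt + (-sin(2*t)) dB_t.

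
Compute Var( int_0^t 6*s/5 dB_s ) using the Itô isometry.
Var = 12*t^3/25

The Itô integral of a deterministic integrand f(s) has mean 0 because each increment f(s) * (B_{s+ds} - B_s) has mean 0. By the Itô isometry:
  Var( int_0^t f(s) dB_s ) = E[ (int_0^t f(s) dB_s)^2 ] = int_0^t f(s)^2 ds.
Here f(s) = 6*s/5, so f(s)^2 = 36*s^2/25. Integrate:
  int_0^t (36*s^2/25) ds = 12*t^3/25.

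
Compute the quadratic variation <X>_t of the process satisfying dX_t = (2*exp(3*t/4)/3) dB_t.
<X>_t = 8*exp(3*t/2)/27 - 8/27

For an Itô process dX_t = a(t) dt + b(t) dB_t, the quadratic variation is <X>_t = int_0^t b(s)^2 ds (the drift term does not contribute). Here b(s) = 2*exp(3*s/4)/3, so
  b(s)^2 = 4*exp(3*s/2)/9.
Integrating from 0 to t:
  <X>_t = int_0^t (4*exp(3*s/2)/9) ds = 8*exp(3*t/2)/27 - 8/27.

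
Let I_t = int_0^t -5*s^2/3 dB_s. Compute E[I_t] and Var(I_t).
E[I_t] = 0; Var(I_t) = 5*t^5/9

The Itô integral of a deterministic integrand f(s) has mean 0 because each increment f(s) * (B_{s+ds} - B_s) has mean 0. By the Itô isometry:
  Var( int_0^t f(s) dB_s ) = E[ (int_0^t f(s) dB_s)^2 ] = int_0^t f(s)^2 ds.
Here f(s) = -5*s^2/3, so f(s)^2 = 25*s^4/9. Integrate:
  int_0^t (25*s^4/9) ds = 5*t^5/9.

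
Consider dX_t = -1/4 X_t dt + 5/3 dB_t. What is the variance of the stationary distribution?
lim Var(X_t) = 50/9

The OU SDE dX = -theta X dt + sigma dB admits the integrating factor exp(theta t): d(exp(theta t) X_t) = sigma exp(theta t) dB_t. Integrating from 0 to t gives X_t = x_0 * exp(-theta t) + sigma * int_0^t exp(-theta (t-s)) dB_s for any initial x_0. The Itô integral has variance (by the Itô isometry) sigma^2 * int_0^t exp(-2 theta (t - s)) ds = sigma^2 * (1 - exp(-2 theta t)) / (2 theta), independent of x_0.
With theta = 1/4, sigma = 5/3:
  Var(X_t) = (5/3)^2 * (1 - exp(-2*1/4 t)) / (2 * 1/4) = 50/9 - 50*exp(-t/2)/9.
As t -> infinity, exp(-2*1/4 t) -> 0, so the stationary variance is sigma^2 / (2 theta) = 50/9.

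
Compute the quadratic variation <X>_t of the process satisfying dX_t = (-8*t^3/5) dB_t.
<X>_t = 64*t^7/175

For an Itô process dX_t = a(t) dt + b(t) dB_t, the quadratic variation is <X>_t = int_0^t b(s)^2 ds (the drift term does not contribute). Here b(s) = -8*s^3/5, so
  b(s)^2 = 64*s^6/25.
Integrating from 0 to t:
  <X>_t = int_0^t (64*s^6/25) ds = 64*t^7/175.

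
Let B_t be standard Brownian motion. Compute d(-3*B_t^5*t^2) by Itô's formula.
d(-3*B_t^5*t^2) = (6*B_t^3*t*(-B_t^2 - 5*t)) dt + (-15*B_t^4*t^2) dB_t

Itô's formula for f(t, x): d f(t, B_t) = (f_t + (1/2) f_xx) dt + f_x dB_t. Compute partials of f(t, x) = -3*t^2*x^5:
  f_t(t,x)  = -6*t*x^5
  f_x(t,x)  = -15*t^2*x^4
  f_xx(t,x) = -60*t^2*x^3
Assemble drift = f_t + (1/2) f_xx = 6*t*x^3*(-5*t - x^2) and diffusion = f_x = -15*t^2*x^4. Substituting x = B_t:
  d(-3*B_t^5*t^2) = (6*B_t^3*t*(-B_t^2 - 5*t)) dt + (-15*B_t^4*t^2) dB_t.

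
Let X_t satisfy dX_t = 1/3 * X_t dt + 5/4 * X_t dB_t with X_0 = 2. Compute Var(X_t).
Var(X_t) = 4*(exp(25*t/16) - 1)*exp(2*t/3)

For GBM dX = mu X dt + sigma X dB with X_0 = x_0, apply Itô to Y = log X: dY = (mu - sigma^2/2) dt + sigma dB, so Y_t = log(x_0) + (mu - sigma^2/2) t + sigma B_t and hence X_t = x_0 * exp((mu - sigma^2/2) t + sigma B_t).
With mu = 1/3, sigma = 5/4, x_0 = 2, this gives:
  X_t = 2 * exp((-43/96) * t + (5/4) * B_t).
Since sigma*B_t ~ Normal(0, sigma^2 t), E[exp(sigma*B_t)] = exp(sigma^2 t / 2); so E[X_t] = x_0 * exp((mu - sigma^2/2) t) * exp(sigma^2 t / 2) = x_0 * exp(mu t) = 2*exp(t/3).
Var(X_t) = E[X_t^2] - (E[X_t])^2 = x_0^2 * exp(2 mu t) * (exp(sigma^2 t) - 1) = 4*(exp(25*t/16) - 1)*exp(2*t/3).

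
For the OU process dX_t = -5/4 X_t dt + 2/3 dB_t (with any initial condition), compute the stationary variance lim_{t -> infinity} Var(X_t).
lim Var(X_t) = 8/45

The OU SDE dX = -theta X dt + sigma dB admits the integrating factor exp(theta t): d(exp(theta t) X_t) = sigma exp(theta t) dB_t. Integrating from 0 to t gives X_t = x_0 * exp(-theta t) + sigma * int_0^t exp(-theta (t-s)) dB_s for any initial x_0. The Itô integral has variance (by the Itô isometry) sigma^2 * int_0^t exp(-2 theta (t - s)) ds = sigma^2 * (1 - exp(-2 theta t)) / (2 theta), independent of x_0.
With theta = 5/4, sigma = 2/3:
  Var(X_t) = (2/3)^2 * (1 - exp(-2*5/4 t)) / (2 * 5/4) = 8/45 - 8*exp(-5*t/2)/45.
As t -> infinity, exp(-2*5/4 t) -> 0, so the stationary variance is sigma^2 / (2 theta) = 8/45.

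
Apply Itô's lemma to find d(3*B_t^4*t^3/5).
d(3*B_t^4*t^3/5) = (9*B_t^2*t^2*(B_t^2 + 2*t)/5) dt + (12*B_t^3*t^3/5) dB_t

Itô's formula for f(t, x): d f(t, B_t) = (f_t + (1/2) f_xx) dt + f_x dB_t. Compute partials of f(t, x) = 3*t^3*x^4/5:
  f_t(t,x)  = 9*t^2*x^4/5
  f_x(t,x)  = 12*t^3*x^3/5
  f_xx(t,x) = 36*t^3*x^2/5
Assemble drift = f_t + (1/2) f_xx = 9*t^2*x^2*(2*t + x^2)/5 and diffusion = f_x = 12*t^3*x^3/5. Substituting x = B_t:
  d(3*B_t^4*t^3/5) = (9*B_t^2*t^2*(B_t^2 + 2*t)/5) dt + (12*B_t^3*t^3/5) dB_t.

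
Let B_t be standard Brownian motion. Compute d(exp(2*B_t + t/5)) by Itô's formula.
d(exp(2*B_t + t/5)) = (11*exp(2*B_t + t/5)/5) dt + (2*exp(2*B_t + t/5)) dB_t

Itô's formula for f(t, x): d f(t, B_t) = (f_t + (1/2) f_xx) dt + f_x dB_t. Compute partials of f(t, x) = exp(t/5 + 2*x):
  f_t(t,x)  = exp(t/5 + 2*x)/5
  f_x(t,x)  = 2*exp(t/5 + 2*x)
  f_xx(t,x) = 4*exp(t/5 + 2*x)
Assemble drift = f_t + (1/2) f_xx = 11*exp(t/5 + 2*x)/5 and diffusion = f_x = 2*exp(t/5 + 2*x). Substituting x = B_t:
  d(exp(2*B_t + t/5)) = (11*exp(2*B_t + t/5)/5) dt + (2*exp(2*B_t + t/5)) dB_t.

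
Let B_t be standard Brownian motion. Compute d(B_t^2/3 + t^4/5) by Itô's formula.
d(B_t^2/3 + t^4/5) = (4*t^3/5 + 1/3) dt + (2*B_t/3) dB_t

Itô's formula for f(t, x): d f(t, B_t) = (f_t + (1/2) f_xx) dt + f_x dB_t. Compute partials of f(t, x) = t^4/5 + x^2/3:
  f_t(t,x)  = 4*t^3/5
  f_x(t,x)  = 2*x/3
  f_xx(t,x) = 2/3
Assemble drift = f_t + (1/2) f_xx = 4*t^3/5 + 1/3 and diffusion = f_x = 2*x/3. Substituting x = B_t:
  d(B_t^2/3 + t^4/5) = (4*t^3/5 + 1/3) dt + (2*B_t/3) dB_t.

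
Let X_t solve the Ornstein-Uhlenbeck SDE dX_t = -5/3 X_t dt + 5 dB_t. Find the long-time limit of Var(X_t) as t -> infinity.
lim Var(X_t) = 15/2

The OU SDE dX = -theta X dt + sigma dB admits the integrating factor exp(theta t): d(exp(theta t) X_t) = sigma exp(theta t) dB_t. Integrating from 0 to t gives X_t = x_0 * exp(-theta t) + sigma * int_0^t exp(-theta (t-s)) dB_s for any initial x_0. The Itô integral has variance (by the Itô isometry) sigma^2 * int_0^t exp(-2 theta (t - s)) ds = sigma^2 * (1 - exp(-2 theta t)) / (2 theta), independent of x_0.
With theta = 5/3, sigma = 5:
  Var(X_t) = (5)^2 * (1 - exp(-2*5/3 t)) / (2 * 5/3) = 15/2 - 15*exp(-10*t/3)/2.
As t -> infinity, exp(-2*5/3 t) -> 0, so the stationary variance is sigma^2 / (2 theta) = 15/2.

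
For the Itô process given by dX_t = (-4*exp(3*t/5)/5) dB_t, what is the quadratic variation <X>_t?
<X>_t = 8*exp(6*t/5)/15 - 8/15

For an Itô process dX_t = a(t) dt + b(t) dB_t, the quadratic variation is <X>_t = int_0^t b(s)^2 ds (the drift term does not contribute). Here b(s) = -4*exp(3*s/5)/5, so
  b(s)^2 = 16*exp(6*s/5)/25.
Integrating from 0 to t:
  <X>_t = int_0^t (16*exp(6*s/5)/25) ds = 8*exp(6*t/5)/15 - 8/15.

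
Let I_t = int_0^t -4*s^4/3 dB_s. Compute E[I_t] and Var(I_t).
E[I_t] = 0; Var(I_t) = 16*t^9/81

The Itô integral of a deterministic integrand f(s) has mean 0 because each increment f(s) * (B_{s+ds} - B_s) has mean 0. By the Itô isometry:
  Var( int_0^t f(s) dB_s ) = E[ (int_0^t f(s) dB_s)^2 ] = int_0^t f(s)^2 ds.
Here f(s) = -4*s^4/3, so f(s)^2 = 16*s^8/9. Integrate:
  int_0^t (16*s^8/9) ds = 16*t^9/81.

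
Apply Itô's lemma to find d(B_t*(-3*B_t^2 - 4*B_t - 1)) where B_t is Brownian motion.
d(B_t*(-3*B_t^2 - 4*B_t - 1)) = (-9*B_t - 4) dt + (-9*B_t^2 - 8*B_t - 1) dB_t

Itô's formula for f(B_t) gives d f(B_t) = f'(B_t) dB_t + (1/2) f''(B_t) dt. Compute derivatives of f(x) = x*(-3*x^2 - 4*x - 1):
  f'(x)  = -9*x^2 - 8*x - 1
  f''(x) = -18*x - 8
Substitute x = B_t and multiply the f'' term by 1/2:
  drift     = (1/2) * (-18*x - 8) evaluated at B_t = -9*B_t - 4
  diffusion = (-9*x^2 - 8*x - 1) evaluated at B_t = -9*B_t^2 - 8*B_t - 1
Therefore d(B_t*(-3*B_t^2 - 4*B_t - 1)) = (-9*B_t - 4) dt + (-9*B_t^2 - 8*B_t - 1) dB_t.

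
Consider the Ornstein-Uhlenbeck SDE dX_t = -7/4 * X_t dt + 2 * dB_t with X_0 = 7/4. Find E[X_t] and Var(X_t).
E[X_t] = 7*exp(-7*t/4)/4; Var(X_t) = 8/7 - 8*exp(-7*t/2)/7

The OU SDE dX = -theta X dt + sigma dB admits the integrating factor exp(theta t): d(exp(theta t) X_t) = sigma exp(theta t) dB_t. Integrating from 0 to t:
  X_t = x_0 * exp(-theta t) + sigma * int_0^t exp(-theta (t-s)) dB_s.
The Itô integral has mean 0 and (by the Itô isometry) variance sigma^2 * int_0^t exp(-2 theta (t - s)) ds = sigma^2 * (1 - exp(-2 theta t)) / (2 theta).
With theta = 7/4, sigma = 2, x_0 = 7/4:
  E[X_t] = 7/4 * exp(-7/4 t) = 7*exp(-7*t/4)/4
  Var(X_t) = (2)^2 * (1 - exp(-2*7/4 t)) / (2 * 7/4) = 8/7 - 8*exp(-7*t/2)/7.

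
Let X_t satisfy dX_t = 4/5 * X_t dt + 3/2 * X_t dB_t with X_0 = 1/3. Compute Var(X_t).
Var(X_t) = (exp(9*t/4) - 1)*exp(8*t/5)/9

For GBM dX = mu X dt + sigma X dB with X_0 = x_0, apply Itô to Y = log X: dY = (mu - sigma^2/2) dt + sigma dB, so Y_t = log(x_0) + (mu - sigma^2/2) t + sigma B_t and hence X_t = x_0 * exp((mu - sigma^2/2) t + sigma B_t).
With mu = 4/5, sigma = 3/2, x_0 = 1/3, this gives:
  X_t = 1/3 * exp((-13/40) * t + (3/2) * B_t).
Since sigma*B_t ~ Normal(0, sigma^2 t), E[exp(sigma*B_t)] = exp(sigma^2 t / 2); so E[X_t] = x_0 * exp((mu - sigma^2/2) t) * exp(sigma^2 t / 2) = x_0 * exp(mu t) = exp(4*t/5)/3.
Var(X_t) = E[X_t^2] - (E[X_t])^2 = x_0^2 * exp(2 mu t) * (exp(sigma^2 t) - 1) = (exp(9*t/4) - 1)*exp(8*t/5)/9.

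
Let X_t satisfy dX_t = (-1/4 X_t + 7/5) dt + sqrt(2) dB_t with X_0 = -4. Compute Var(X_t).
Var(X_t) = 4 - 4*exp(-t/2)

The variance V(t) = Var(X_t) satisfies V'(t) = 2 a V(t) + c^2 with V(0) = 0 (drift coefficient is linear in X, diffusion is constant). With a = -1/4, c = sqrt(2), the solution is
  V(t) = (c^2 / (2 a)) * (exp(2 a t) - 1)
       = (sqrt(2)^2 / (2*(-1/4))) * (exp((-1/2) t) - 1)
       = 4 - 4*exp(-t/2).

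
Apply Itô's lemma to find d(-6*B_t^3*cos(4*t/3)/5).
d(-6*B_t^3*cos(4*t/3)/5) = (2*B_t*(4*B_t^2*sin(4*t/3) - 9*cos(4*t/3))/5) dt + (-18*B_t^2*cos(4*t/3)/5) dB_t

Itô's formula for f(t, x): d f(t, B_t) = (f_t + (1/2) f_xx) dt + f_x dB_t. Compute partials of f(t, x) = -6*x^3*cos(4*t/3)/5:
  f_t(t,x)  = 8*x^3*sin(4*t/3)/5
  f_x(t,x)  = -18*x^2*cos(4*t/3)/5
  f_xx(t,x) = -36*x*cos(4*t/3)/5
Assemble drift = f_t + (1/2) f_xx = 2*x*(4*x^2*sin(4*t/3) - 9*cos(4*t/3))/5 and diffusion = f_x = -18*x^2*cos(4*t/3)/5. Substituting x = B_t:
  d(-6*B_t^3*cos(4*t/3)/5) = (2*B_t*(4*B_t^2*sin(4*t/3) - 9*cos(4*t/3))/5) dt + (-18*B_t^2*cos(4*t/3)/5) dB_t.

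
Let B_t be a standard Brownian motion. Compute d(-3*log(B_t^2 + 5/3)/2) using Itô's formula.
d(-3*log(B_t^2 + 5/3)/2) = (9*(3*B_t^2 - 5)/(2*(3*B_t^2 + 5)^2)) dt + (-9*B_t/(3*B_t^2 + 5)) dB_t

Itô's formula for f(B_t) gives d f(B_t) = f'(B_t) dB_t + (1/2) f''(B_t) dt. Compute derivatives of f(x) = -3*log(x^2 + 5/3)/2:
  f'(x)  = -9*x/(3*x^2 + 5)
  f''(x) = 9*(3*x^2 - 5)/(3*x^2 + 5)^2
Substitute x = B_t and multiply the f'' term by 1/2:
  drift     = (1/2) * (9*(3*x^2 - 5)/(3*x^2 + 5)^2) evaluated at B_t = 9*(3*B_t^2 - 5)/(2*(3*B_t^2 + 5)^2)
  diffusion = (-9*x/(3*x^2 + 5)) evaluated at B_t = -9*B_t/(3*B_t^2 + 5)
Therefore d(-3*log(B_t^2 + 5/3)/2) = (9*(3*B_t^2 - 5)/(2*(3*B_t^2 + 5)^2)) dt + (-9*B_t/(3*B_t^2 + 5)) dB_t.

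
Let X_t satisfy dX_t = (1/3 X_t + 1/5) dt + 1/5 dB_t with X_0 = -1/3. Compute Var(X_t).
Var(X_t) = 3*exp(2*t/3)/50 - 3/50

The variance V(t) = Var(X_t) satisfies V'(t) = 2 a V(t) + c^2 with V(0) = 0 (drift coefficient is linear in X, diffusion is constant). With a = 1/3, c = 1/5, the solution is
  V(t) = (c^2 / (2 a)) * (exp(2 a t) - 1)
       = ((1/5)^2 / (2*(1/3))) * (exp((2/3) t) - 1)
       = 3*exp(2*t/3)/50 - 3/50.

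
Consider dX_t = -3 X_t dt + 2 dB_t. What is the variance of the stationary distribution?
lim Var(X_t) = 2/3

The OU SDE dX = -theta X dt + sigma dB admits the integrating factor exp(theta t): d(exp(theta t) X_t) = sigma exp(theta t) dB_t. Integrating from 0 to t gives X_t = x_0 * exp(-theta t) + sigma * int_0^t exp(-theta (t-s)) dB_s for any initial x_0. The Itô integral has variance (by the Itô isometry) sigma^2 * int_0^t exp(-2 theta (t - s)) ds = sigma^2 * (1 - exp(-2 theta t)) / (2 theta), independent of x_0.
With theta = 3, sigma = 2:
  Var(X_t) = (2)^2 * (1 - exp(-2*3 t)) / (2 * 3) = 2/3 - 2*exp(-6*t)/3.
As t -> infinity, exp(-2*3 t) -> 0, so the stationary variance is sigma^2 / (2 theta) = 2/3.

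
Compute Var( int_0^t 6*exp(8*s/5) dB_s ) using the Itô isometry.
Var = 45*exp(16*t/5)/4 - 45/4

The Itô integral of a deterministic integrand f(s) has mean 0 because each increment f(s) * (B_{s+ds} - B_s) has mean 0. By the Itô isometry:
  Var( int_0^t f(s) dB_s ) = E[ (int_0^t f(s) dB_s)^2 ] = int_0^t f(s)^2 ds.
Here f(s) = 6*exp(8*s/5), so f(s)^2 = 36*exp(16*s/5). Integrate:
  int_0^t (36*exp(16*s/5)) ds = 45*exp(16*t/5)/4 - 45/4.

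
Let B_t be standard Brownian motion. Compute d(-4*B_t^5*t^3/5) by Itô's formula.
d(-4*B_t^5*t^3/5) = (B_t^3*t^2*(-12*B_t^2/5 - 8*t)) dt + (-4*B_t^4*t^3) dB_t

Itô's formula for f(t, x): d f(t, B_t) = (f_t + (1/2) f_xx) dt + f_x dB_t. Compute partials of f(t, x) = -4*t^3*x^5/5:
  f_t(t,x)  = -12*t^2*x^5/5
  f_x(t,x)  = -4*t^3*x^4
  f_xx(t,x) = -16*t^3*x^3
Assemble drift = f_t + (1/2) f_xx = t^2*x^3*(-8*t - 12*x^2/5) and diffusion = f_x = -4*t^3*x^4. Substituting x = B_t:
  d(-4*B_t^5*t^3/5) = (B_t^3*t^2*(-12*B_t^2/5 - 8*t)) dt + (-4*B_t^4*t^3) dB_t.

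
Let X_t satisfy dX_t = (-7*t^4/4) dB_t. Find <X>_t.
<X>_t = 49*t^9/144

For an Itô process dX_t = a(t) dt + b(t) dB_t, the quadratic variation is <X>_t = int_0^t b(s)^2 ds (the drift term does not contribute). Here b(s) = -7*s^4/4, so
  b(s)^2 = 49*s^8/16.
Integrating from 0 to t:
  <X>_t = int_0^t (49*s^8/16) ds = 49*t^9/144.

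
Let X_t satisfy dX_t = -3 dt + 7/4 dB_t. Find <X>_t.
<X>_t = 49*t/16

For an Itô process dX_t = a(t) dt + b(t) dB_t, the quadratic variation is <X>_t = int_0^t b(s)^2 ds (the drift term does not contribute). Here b(s) = 7/4, so
  b(s)^2 = 49/16.
Integrating from 0 to t:
  <X>_t = int_0^t (49/16) ds = 49*t/16.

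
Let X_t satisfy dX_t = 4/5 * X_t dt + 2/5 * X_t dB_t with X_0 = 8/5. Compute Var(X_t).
Var(X_t) = 64*(exp(4*t/25) - 1)*exp(8*t/5)/25

For GBM dX = mu X dt + sigma X dB with X_0 = x_0, apply Itô to Y = log X: dY = (mu - sigma^2/2) dt + sigma dB, so Y_t = log(x_0) + (mu - sigma^2/2) t + sigma B_t and hence X_t = x_0 * exp((mu - sigma^2/2) t + sigma B_t).
With mu = 4/5, sigma = 2/5, x_0 = 8/5, this gives:
  X_t = 8/5 * exp((18/25) * t + (2/5) * B_t).
Since sigma*B_t ~ Normal(0, sigma^2 t), E[exp(sigma*B_t)] = exp(sigma^2 t / 2); so E[X_t] = x_0 * exp((mu - sigma^2/2) t) * exp(sigma^2 t / 2) = x_0 * exp(mu t) = 8*exp(4*t/5)/5.
Var(X_t) = E[X_t^2] - (E[X_t])^2 = x_0^2 * exp(2 mu t) * (exp(sigma^2 t) - 1) = 64*(exp(4*t/25) - 1)*exp(8*t/5)/25.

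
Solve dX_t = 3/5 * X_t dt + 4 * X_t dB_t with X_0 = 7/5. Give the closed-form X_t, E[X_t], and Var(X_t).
X_t = 7/5 * exp((-37/5) t + (4) B_t); E[X_t] = 7*exp(3*t/5)/5; Var(X_t) = 49*(exp(16*t) - 1)*exp(6*t/5)/25

For GBM dX = mu X dt + sigma X dB with X_0 = x_0, apply Itô to Y = log X: dY = (mu - sigma^2/2) dt + sigma dB, so Y_t = log(x_0) + (mu - sigma^2/2) t + sigma B_t and hence X_t = x_0 * exp((mu - sigma^2/2) t + sigma B_t).
With mu = 3/5, sigma = 4, x_0 = 7/5, this gives:
  X_t = 7/5 * exp((-37/5) * t + (4) * B_t).
Since sigma*B_t ~ Normal(0, sigma^2 t), E[exp(sigma*B_t)] = exp(sigma^2 t / 2); so E[X_t] = x_0 * exp((mu - sigma^2/2) t) * exp(sigma^2 t / 2) = x_0 * exp(mu t) = 7*exp(3*t/5)/5.
Var(X_t) = E[X_t^2] - (E[X_t])^2 = x_0^2 * exp(2 mu t) * (exp(sigma^2 t) - 1) = 49*(exp(16*t) - 1)*exp(6*t/5)/25.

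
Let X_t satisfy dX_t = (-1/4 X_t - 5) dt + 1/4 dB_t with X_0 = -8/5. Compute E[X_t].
E[X_t] = -20 + 92*exp(-t/4)/5

Taking expectations and using E[dB_t] = 0, the mean m(t) = E[X_t] satisfies the ODE m'(t) = a m(t) + b with m(0) = x_0. With a = -1/4, b = -5, x_0 = -8/5, the solution is
  m(t) = x_0 * exp(a t) + (b/a) * (exp(a t) - 1)
       = (-8/5) * exp((-1/4) t) + ((-5)/(-1/4)) * (exp((-1/4) t) - 1)
       = -20 + 92*exp(-t/4)/5.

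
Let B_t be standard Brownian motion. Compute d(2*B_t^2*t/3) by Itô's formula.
d(2*B_t^2*t/3) = (2*B_t^2/3 + 2*t/3) dt + (4*B_t*t/3) dB_t

Itô's formula for f(t, x): d f(t, B_t) = (f_t + (1/2) f_xx) dt + f_x dB_t. Compute partials of f(t, x) = 2*t*x^2/3:
  f_t(t,x)  = 2*x^2/3
  f_x(t,x)  = 4*t*x/3
  f_xx(t,x) = 4*t/3
Assemble drift = f_t + (1/2) f_xx = 2*t/3 + 2*x^2/3 and diffusion = f_x = 4*t*x/3. Substituting x = B_t:
  d(2*B_t^2*t/3) = (2*B_t^2/3 + 2*t/3) dt + (4*B_t*t/3) dB_t.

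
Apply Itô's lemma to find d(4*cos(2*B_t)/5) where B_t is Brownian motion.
d(4*cos(2*B_t)/5) = (-8*cos(2*B_t)/5) dt + (-8*sin(2*B_t)/5) dB_t

Itô's formula for f(B_t) gives d f(B_t) = f'(B_t) dB_t + (1/2) f''(B_t) dt. Compute derivatives of f(x) = 4*cos(2*x)/5:
  f'(x)  = -8*sin(2*x)/5
  f''(x) = -16*cos(2*x)/5
Substitute x = B_t and multiply the f'' term by 1/2:
  drift     = (1/2) * (-16*cos(2*x)/5) evaluated at B_t = -8*cos(2*B_t)/5
  diffusion = (-8*sin(2*x)/5) evaluated at B_t = -8*sin(2*B_t)/5
Therefore d(4*cos(2*B_t)/5) = (-8*cos(2*B_t)/5) dt + (-8*sin(2*B_t)/5) dB_t.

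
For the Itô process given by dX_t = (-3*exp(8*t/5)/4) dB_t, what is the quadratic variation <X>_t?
<X>_t = 45*exp(16*t/5)/256 - 45/256

For an Itô process dX_t = a(t) dt + b(t) dB_t, the quadratic variation is <X>_t = int_0^t b(s)^2 ds (the drift term does not contribute). Here b(s) = -3*exp(8*s/5)/4, so
  b(s)^2 = 9*exp(16*s/5)/16.
Integrating from 0 to t:
  <X>_t = int_0^t (9*exp(16*s/5)/16) ds = 45*exp(16*t/5)/256 - 45/256.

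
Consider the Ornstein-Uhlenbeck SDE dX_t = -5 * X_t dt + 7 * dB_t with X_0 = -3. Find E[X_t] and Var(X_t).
E[X_t] = -3*exp(-5*t); Var(X_t) = 49/10 - 49*exp(-10*t)/10

The OU SDE dX = -theta X dt + sigma dB admits the integrating factor exp(theta t): d(exp(theta t) X_t) = sigma exp(theta t) dB_t. Integrating from 0 to t:
  X_t = x_0 * exp(-theta t) + sigma * int_0^t exp(-theta (t-s)) dB_s.
The Itô integral has mean 0 and (by the Itô isometry) variance sigma^2 * int_0^t exp(-2 theta (t - s)) ds = sigma^2 * (1 - exp(-2 theta t)) / (2 theta).
With theta = 5, sigma = 7, x_0 = -3:
  E[X_t] = -3 * exp(-5 t) = -3*exp(-5*t)
  Var(X_t) = (7)^2 * (1 - exp(-2*5 t)) / (2 * 5) = 49/10 - 49*exp(-10*t)/10.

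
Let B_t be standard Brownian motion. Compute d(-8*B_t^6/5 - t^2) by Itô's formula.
d(-8*B_t^6/5 - t^2) = (-24*B_t^4 - 2*t) dt + (-48*B_t^5/5) dB_t

Itô's formula for f(t, x): d f(t, B_t) = (f_t + (1/2) f_xx) dt + f_x dB_t. Compute partials of f(t, x) = -t^2 - 8*x^6/5:
  f_t(t,x)  = -2*t
  f_x(t,x)  = -48*x^5/5
  f_xx(t,x) = -48*x^4
Assemble drift = f_t + (1/2) f_xx = -2*t - 24*x^4 and diffusion = f_x = -48*x^5/5. Substituting x = B_t:
  d(-8*B_t^6/5 - t^2) = (-24*B_t^4 - 2*t) dt + (-48*B_t^5/5) dB_t.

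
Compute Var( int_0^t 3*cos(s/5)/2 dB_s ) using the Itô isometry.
Var = 9*t/8 + 45*sin(2*t/5)/16

The Itô integral of a deterministic integrand f(s) has mean 0 because each increment f(s) * (B_{s+ds} - B_s) has mean 0. By the Itô isometry:
  Var( int_0^t f(s) dB_s ) = E[ (int_0^t f(s) dB_s)^2 ] = int_0^t f(s)^2 ds.
Here f(s) = 3*cos(s/5)/2, so f(s)^2 = 9*cos(s/5)^2/4. Integrate:
  int_0^t (9*cos(s/5)^2/4) ds = 9*t/8 + 45*sin(2*t/5)/16.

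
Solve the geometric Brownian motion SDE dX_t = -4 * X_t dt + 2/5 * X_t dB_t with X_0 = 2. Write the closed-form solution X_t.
X_t = 2 * exp((-102/25) * t + (2/5) * B_t)

For GBM dX = mu X dt + sigma X dB with X_0 = x_0, apply Itô to Y = log X: dY = (mu - sigma^2/2) dt + sigma dB, so Y_t = log(x_0) + (mu - sigma^2/2) t + sigma B_t and hence X_t = x_0 * exp((mu - sigma^2/2) t + sigma B_t).
With mu = -4, sigma = 2/5, x_0 = 2, this gives:
  X_t = 2 * exp((-102/25) * t + (2/5) * B_t).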